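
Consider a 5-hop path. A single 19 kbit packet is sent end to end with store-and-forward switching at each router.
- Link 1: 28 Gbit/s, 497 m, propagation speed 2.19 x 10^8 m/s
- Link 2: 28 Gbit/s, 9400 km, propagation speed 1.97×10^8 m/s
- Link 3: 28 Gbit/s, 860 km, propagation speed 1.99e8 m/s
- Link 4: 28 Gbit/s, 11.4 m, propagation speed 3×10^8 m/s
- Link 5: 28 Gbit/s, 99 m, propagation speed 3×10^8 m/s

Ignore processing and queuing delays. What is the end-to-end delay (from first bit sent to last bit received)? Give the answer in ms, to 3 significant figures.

L = 19000 bits.
Transmission delay per hop = L/R = 19000/28000000000 = 0.000678571 ms; 5 hops → 0.00339286 ms.
Propagation delays (d/s per hop): 0.00226941, 47.7157, 4.32161, 3.8e-05, 0.00033 ms; sum = 52.04 ms.
End-to-end = 52.0 ms.

52.0 ms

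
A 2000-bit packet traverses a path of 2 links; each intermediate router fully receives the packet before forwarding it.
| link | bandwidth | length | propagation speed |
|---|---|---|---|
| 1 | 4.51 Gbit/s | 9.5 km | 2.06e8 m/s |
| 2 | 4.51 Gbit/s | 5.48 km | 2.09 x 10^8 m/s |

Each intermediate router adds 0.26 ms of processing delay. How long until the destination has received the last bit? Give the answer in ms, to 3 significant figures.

0.333 ms

Transmission delay per hop = L/R = 2000/4510000000 = 0.000443459 ms; 2 hops → 0.000886918 ms.
Propagation delays (d/s per hop): 0.0461165, 0.0262201 ms; sum = 0.0723366 ms.
Processing at 1 router(s): 1 × 0.26 ms = 0.26 ms.
End-to-end = 0.333 ms.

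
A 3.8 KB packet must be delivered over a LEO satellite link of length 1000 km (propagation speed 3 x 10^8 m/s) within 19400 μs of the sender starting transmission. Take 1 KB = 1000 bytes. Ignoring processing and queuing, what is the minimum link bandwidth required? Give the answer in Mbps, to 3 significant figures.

1.89 Mbps

L = 30400 bits.
Propagation delay = 1000000 / 300000000 = 3333.33 μs.
Transmission budget = 19400 − 3333.33 = 16066.7 μs.
R ≥ L / t_tx = 30400 bits / 0.0160667 s = 1.89 Mbps.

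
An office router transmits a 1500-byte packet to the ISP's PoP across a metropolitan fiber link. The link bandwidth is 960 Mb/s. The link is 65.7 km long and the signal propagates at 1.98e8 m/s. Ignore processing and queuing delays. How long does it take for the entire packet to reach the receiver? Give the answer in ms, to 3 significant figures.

0.344 ms

L = 1500 × 8 = 12000 bits.
Transmission delay = L/R = 12000 / 960000000 = 0.0125 ms.
Propagation delay = d/s = 65700 m / 198000000 m/s = 0.331818 ms.
Total = 0.344 ms.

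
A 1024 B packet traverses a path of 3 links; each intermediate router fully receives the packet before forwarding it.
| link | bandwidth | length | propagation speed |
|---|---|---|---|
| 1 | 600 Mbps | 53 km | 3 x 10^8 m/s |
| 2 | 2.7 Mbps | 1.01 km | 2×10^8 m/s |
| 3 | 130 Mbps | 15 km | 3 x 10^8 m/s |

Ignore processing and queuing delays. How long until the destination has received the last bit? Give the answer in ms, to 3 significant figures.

L = 1024 × 8 = 8192 bits.
Transmission delays (L/R per hop): 0.0136533, 3.03407, 0.0630154 ms; sum = 3.11074 ms.
Propagation delays (d/s per hop): 0.176667, 0.00505, 0.05 ms; sum = 0.231717 ms.
End-to-end = 3.34 ms.

3.34 ms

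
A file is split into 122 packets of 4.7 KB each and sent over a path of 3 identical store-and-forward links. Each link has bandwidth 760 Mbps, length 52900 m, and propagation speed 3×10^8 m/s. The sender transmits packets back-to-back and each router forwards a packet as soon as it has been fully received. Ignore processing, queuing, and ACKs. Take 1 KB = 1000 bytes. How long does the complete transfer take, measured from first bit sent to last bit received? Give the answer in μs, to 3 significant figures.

Per-hop transmission t_tx = L/R = 37600/760000000 = 49.4737 μs.
Per-hop propagation t_prop = 52900/300000000 = 176.333 μs.
Pipeline fill: first packet needs 3·t_tx to clear all hops; remaining 121 packets each add one t_tx.
Total = (3+122-1)·t_tx + 3·t_prop = 124·49.4737 + 3·176.333 = 6660 μs.

6660 μs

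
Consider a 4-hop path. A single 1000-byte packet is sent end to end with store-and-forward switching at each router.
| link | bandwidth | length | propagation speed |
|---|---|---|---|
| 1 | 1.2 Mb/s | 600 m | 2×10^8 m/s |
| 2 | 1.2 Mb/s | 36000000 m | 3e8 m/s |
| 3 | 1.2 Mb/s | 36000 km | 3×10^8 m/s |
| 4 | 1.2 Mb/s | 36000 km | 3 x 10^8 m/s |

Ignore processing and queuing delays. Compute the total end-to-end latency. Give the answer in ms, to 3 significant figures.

L = 1000 × 8 = 8000 bits.
Transmission delay per hop = L/R = 8000/1200000 = 6.66667 ms; 4 hops → 26.6667 ms.
Propagation delays (d/s per hop): 0.003, 120, 120, 120 ms; sum = 360.003 ms.
End-to-end = 387 ms.

387 ms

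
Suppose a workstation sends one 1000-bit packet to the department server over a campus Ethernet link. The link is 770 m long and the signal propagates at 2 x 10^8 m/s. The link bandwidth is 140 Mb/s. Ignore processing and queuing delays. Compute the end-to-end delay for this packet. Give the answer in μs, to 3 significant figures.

11.0 μs

Transmission delay = L/R = 1000 / 140000000 = 7.14286 μs.
Propagation delay = d/s = 770 m / 200000000 m/s = 3.85 μs.
Total = 11.0 μs.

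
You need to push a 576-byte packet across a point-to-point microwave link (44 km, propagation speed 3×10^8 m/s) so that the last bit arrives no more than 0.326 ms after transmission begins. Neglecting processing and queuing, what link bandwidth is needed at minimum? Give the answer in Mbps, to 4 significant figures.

L = 4608 bits.
Propagation delay = 44000 / 300000000 = 0.146667 ms.
Transmission budget = 0.326 − 0.146667 = 0.179333 ms.
R ≥ L / t_tx = 4608 bits / 0.000179333 s = 25.70 Mbps.

25.70 Mbps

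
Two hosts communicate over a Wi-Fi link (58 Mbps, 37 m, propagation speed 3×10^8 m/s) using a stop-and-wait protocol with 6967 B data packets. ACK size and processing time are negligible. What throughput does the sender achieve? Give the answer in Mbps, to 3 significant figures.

t_tx = L/R = 55736/58000000 = 0.000960966 s.
t_prop = 37/300000000 = 1.23333e-07 s; RTT = 2.46667e-07 s.
Cycle = t_tx + RTT = 0.000961212 s.
Throughput = L / cycle = 55736 / 0.000961212 = 58.0 Mbps.

58.0 Mbps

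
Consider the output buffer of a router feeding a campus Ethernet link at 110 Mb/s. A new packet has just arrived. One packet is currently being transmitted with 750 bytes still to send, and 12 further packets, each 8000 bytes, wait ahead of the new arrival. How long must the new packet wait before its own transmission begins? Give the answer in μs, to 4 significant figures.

Each queued packet: L/R = 64000/110000000 = 581.818 μs.
12 queued → 6981.82 μs.
Plus remaining 6000 bits of current packet: 54.5455 μs.
Queuing delay = 7036 μs.

7036 μs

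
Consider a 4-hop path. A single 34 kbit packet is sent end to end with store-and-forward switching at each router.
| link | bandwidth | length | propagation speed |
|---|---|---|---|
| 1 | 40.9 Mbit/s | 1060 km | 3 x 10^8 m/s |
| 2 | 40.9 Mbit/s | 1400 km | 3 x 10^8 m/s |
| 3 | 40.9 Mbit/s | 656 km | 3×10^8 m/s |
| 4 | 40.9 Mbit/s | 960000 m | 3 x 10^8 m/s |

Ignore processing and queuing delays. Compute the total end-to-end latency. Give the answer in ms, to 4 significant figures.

L = 34000 bits.
Transmission delay per hop = L/R = 34000/40900000 = 0.831296 ms; 4 hops → 3.32518 ms.
Propagation delays (d/s per hop): 3.53333, 4.66667, 2.18667, 3.2 ms; sum = 13.5867 ms.
End-to-end = 16.91 ms.

16.91 ms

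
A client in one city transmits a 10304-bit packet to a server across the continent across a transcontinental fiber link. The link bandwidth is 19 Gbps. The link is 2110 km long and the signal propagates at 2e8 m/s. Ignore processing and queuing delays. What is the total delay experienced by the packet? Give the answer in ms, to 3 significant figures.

Transmission delay = L/R = 10304 / 19000000000 = 0.000542316 ms.
Propagation delay = d/s = 2110000 m / 200000000 m/s = 10.55 ms.
Total = 10.6 ms.

10.6 ms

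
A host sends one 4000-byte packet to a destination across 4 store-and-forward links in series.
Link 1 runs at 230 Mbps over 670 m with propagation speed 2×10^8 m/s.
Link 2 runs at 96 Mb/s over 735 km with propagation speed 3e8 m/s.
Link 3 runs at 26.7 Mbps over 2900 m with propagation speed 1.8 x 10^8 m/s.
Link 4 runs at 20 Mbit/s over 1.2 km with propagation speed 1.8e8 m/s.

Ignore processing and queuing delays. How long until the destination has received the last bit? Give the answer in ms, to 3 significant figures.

5.75 ms

L = 4000 × 8 = 32000 bits.
Transmission delays (L/R per hop): 0.13913, 0.333333, 1.1985, 1.6 ms; sum = 3.27097 ms.
Propagation delays (d/s per hop): 0.00335, 2.45, 0.0161111, 0.00666667 ms; sum = 2.47613 ms.
End-to-end = 5.75 ms.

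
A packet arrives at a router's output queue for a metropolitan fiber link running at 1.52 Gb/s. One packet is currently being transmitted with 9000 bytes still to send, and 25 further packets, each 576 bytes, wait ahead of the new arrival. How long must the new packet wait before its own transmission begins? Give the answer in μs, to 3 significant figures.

Each queued packet: L/R = 4608/1520000000 = 3.03158 μs.
25 queued → 75.7895 μs.
Plus remaining 72000 bits of current packet: 47.3684 μs.
Queuing delay = 123 μs.

123 μs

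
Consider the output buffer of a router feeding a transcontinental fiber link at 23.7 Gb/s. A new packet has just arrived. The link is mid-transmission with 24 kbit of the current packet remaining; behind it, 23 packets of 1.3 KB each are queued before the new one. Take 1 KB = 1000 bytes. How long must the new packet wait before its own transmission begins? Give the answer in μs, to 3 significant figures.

11.1 μs

Each queued packet: L/R = 10400/23700000000 = 0.438819 μs.
23 queued → 10.0928 μs.
Plus remaining 24000 bits of current packet: 1.01266 μs.
Queuing delay = 11.1 μs.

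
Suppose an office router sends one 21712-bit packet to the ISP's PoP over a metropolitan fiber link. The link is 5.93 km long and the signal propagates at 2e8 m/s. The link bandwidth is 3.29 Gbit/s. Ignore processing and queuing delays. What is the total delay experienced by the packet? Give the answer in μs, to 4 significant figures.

36.25 μs

Transmission delay = L/R = 21712 / 3290000000 = 6.59939 μs.
Propagation delay = d/s = 5930 m / 200000000 m/s = 29.65 μs.
Total = 36.25 μs.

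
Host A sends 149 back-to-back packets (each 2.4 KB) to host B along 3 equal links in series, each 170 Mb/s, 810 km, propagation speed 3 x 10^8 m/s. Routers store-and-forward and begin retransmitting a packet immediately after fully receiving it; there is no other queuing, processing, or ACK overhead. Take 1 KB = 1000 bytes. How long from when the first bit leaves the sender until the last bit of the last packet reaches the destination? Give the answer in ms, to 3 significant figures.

25.2 ms

Per-hop transmission t_tx = L/R = 19200/170000000 = 0.112941 ms.
Per-hop propagation t_prop = 810000/300000000 = 2.7 ms.
Pipeline fill: first packet needs 3·t_tx to clear all hops; remaining 148 packets each add one t_tx.
Total = (3+149-1)·t_tx + 3·t_prop = 151·0.112941 + 3·2.7 = 25.2 ms.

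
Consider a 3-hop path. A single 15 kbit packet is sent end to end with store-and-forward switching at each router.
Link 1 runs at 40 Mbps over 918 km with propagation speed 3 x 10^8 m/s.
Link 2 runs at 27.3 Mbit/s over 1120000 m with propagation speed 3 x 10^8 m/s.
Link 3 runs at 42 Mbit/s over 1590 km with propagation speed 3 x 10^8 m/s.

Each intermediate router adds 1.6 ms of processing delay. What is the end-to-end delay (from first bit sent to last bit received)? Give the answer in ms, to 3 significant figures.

L = 15000 bits.
Transmission delays (L/R per hop): 0.375, 0.549451, 0.357143 ms; sum = 1.28159 ms.
Propagation delays (d/s per hop): 3.06, 3.73333, 5.3 ms; sum = 12.0933 ms.
Processing at 2 router(s): 2 × 1.6 ms = 3.2 ms.
End-to-end = 16.6 ms.

16.6 ms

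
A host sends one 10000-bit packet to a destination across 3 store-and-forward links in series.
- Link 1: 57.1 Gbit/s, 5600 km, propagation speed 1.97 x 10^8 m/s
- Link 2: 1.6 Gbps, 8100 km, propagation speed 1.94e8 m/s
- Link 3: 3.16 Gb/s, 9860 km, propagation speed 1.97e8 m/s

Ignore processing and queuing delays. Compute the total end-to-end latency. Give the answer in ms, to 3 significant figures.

Transmission delays (L/R per hop): 0.000175131, 0.00625, 0.00316456 ms; sum = 0.00958969 ms.
Propagation delays (d/s per hop): 28.4264, 41.7526, 50.0508 ms; sum = 120.23 ms.
End-to-end = 120 ms.

120 ms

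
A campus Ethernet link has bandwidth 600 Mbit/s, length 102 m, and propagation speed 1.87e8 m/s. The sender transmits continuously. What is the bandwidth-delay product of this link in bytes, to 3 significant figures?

Propagation delay = 102 / 187000000 = 5.45455e-07 s.
BDP = R × t_prop = 600000000 × 5.45455e-07 = 327.273 bits.
In bytes: 327.273/8 = 40.9 bytes.

40.9 bytes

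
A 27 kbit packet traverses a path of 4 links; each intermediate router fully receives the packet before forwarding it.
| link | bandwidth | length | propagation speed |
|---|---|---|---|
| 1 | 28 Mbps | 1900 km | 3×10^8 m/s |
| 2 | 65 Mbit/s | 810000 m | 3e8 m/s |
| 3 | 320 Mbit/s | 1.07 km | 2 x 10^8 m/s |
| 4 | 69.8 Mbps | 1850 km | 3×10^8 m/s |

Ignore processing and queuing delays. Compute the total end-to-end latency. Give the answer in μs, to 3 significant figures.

L = 27000 bits.
Transmission delays (L/R per hop): 964.286, 415.385, 84.375, 386.819 μs; sum = 1850.86 μs.
Propagation delays (d/s per hop): 6333.33, 2700, 5.35, 6166.67 μs; sum = 15205.4 μs.
End-to-end = 17100 μs.

17100 μs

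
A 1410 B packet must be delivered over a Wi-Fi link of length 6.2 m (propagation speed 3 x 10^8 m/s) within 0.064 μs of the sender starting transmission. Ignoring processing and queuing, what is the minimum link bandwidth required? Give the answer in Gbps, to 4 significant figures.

260.3 Gbps

L = 11280 bits.
Propagation delay = 6.2 / 300000000 = 0.0206667 μs.
Transmission budget = 0.064 − 0.0206667 = 0.0433333 μs.
R ≥ L / t_tx = 11280 bits / 4.33333e-08 s = 260.3 Gbps.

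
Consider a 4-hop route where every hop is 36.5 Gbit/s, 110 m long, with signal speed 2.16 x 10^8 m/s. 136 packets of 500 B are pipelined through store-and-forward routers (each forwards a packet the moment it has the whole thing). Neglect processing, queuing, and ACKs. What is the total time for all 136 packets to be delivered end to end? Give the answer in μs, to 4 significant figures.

17.27 μs

Per-hop transmission t_tx = L/R = 4000/36500000000 = 0.109589 μs.
Per-hop propagation t_prop = 110/216000000 = 0.509259 μs.
Pipeline fill: first packet needs 4·t_tx to clear all hops; remaining 135 packets each add one t_tx.
Total = (4+136-1)·t_tx + 4·t_prop = 139·0.109589 + 4·0.509259 = 17.27 μs.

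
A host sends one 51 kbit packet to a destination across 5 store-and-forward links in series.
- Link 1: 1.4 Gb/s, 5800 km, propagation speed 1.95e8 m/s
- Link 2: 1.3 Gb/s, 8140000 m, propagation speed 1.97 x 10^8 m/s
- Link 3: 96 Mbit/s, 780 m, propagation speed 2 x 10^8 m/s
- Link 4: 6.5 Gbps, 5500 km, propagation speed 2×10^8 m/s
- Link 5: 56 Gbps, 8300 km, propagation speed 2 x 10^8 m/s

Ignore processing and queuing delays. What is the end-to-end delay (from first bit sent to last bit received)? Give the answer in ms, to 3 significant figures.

141 ms

L = 51000 bits.
Transmission delays (L/R per hop): 0.0364286, 0.0392308, 0.53125, 0.00784615, 0.000910714 ms; sum = 0.615666 ms.
Propagation delays (d/s per hop): 29.7436, 41.3198, 0.0039, 27.5, 41.5 ms; sum = 140.067 ms.
End-to-end = 141 ms.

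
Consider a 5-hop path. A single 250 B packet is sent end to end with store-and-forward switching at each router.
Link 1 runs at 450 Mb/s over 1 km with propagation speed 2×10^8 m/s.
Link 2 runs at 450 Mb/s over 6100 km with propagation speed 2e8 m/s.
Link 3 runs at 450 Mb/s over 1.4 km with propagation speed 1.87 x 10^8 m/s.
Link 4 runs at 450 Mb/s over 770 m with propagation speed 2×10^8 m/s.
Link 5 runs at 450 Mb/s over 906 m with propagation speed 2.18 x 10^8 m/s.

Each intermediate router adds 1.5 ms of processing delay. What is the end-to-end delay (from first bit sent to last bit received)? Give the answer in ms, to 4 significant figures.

36.54 ms

L = 250 × 8 = 2000 bits.
Transmission delay per hop = L/R = 2000/450000000 = 0.00444444 ms; 5 hops → 0.0222222 ms.
Propagation delays (d/s per hop): 0.005, 30.5, 0.00748663, 0.00385, 0.00415596 ms; sum = 30.5205 ms.
Processing at 4 router(s): 4 × 1.5 ms = 6 ms.
End-to-end = 36.54 ms.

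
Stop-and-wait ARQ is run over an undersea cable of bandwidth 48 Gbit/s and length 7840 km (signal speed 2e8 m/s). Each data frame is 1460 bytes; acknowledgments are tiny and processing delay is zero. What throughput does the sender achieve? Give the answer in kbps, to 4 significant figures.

149.0 kbps

t_tx = L/R = 11680/48000000000 = 2.43333e-07 s.
t_prop = 7840000/200000000 = 0.0392 s; RTT = 0.0784 s.
Cycle = t_tx + RTT = 0.0784002 s.
Throughput = L / cycle = 11680 / 0.0784002 = 149.0 kbps.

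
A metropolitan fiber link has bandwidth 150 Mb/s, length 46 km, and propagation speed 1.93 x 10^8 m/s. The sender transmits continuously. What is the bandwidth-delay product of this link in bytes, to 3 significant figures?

Propagation delay = 46000 / 193000000 = 0.000238342 s.
BDP = R × t_prop = 150000000 × 0.000238342 = 35751.3 bits.
In bytes: 35751.3/8 = 4470 bytes.

4470 bytes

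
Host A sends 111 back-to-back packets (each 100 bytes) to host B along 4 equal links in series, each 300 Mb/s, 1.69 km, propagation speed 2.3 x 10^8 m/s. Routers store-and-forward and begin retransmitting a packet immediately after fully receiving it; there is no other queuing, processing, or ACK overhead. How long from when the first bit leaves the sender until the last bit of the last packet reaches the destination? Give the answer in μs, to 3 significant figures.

Per-hop transmission t_tx = L/R = 800/300000000 = 2.66667 μs.
Per-hop propagation t_prop = 1690/2.3e+08 = 7.34783 μs.
Pipeline fill: first packet needs 4·t_tx to clear all hops; remaining 110 packets each add one t_tx.
Total = (4+111-1)·t_tx + 4·t_prop = 114·2.66667 + 4·7.34783 = 333 μs.

333 μs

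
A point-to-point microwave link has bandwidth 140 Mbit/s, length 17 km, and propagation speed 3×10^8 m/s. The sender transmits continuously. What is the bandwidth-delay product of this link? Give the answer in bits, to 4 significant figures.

Propagation delay = 17000 / 300000000 = 5.66667e-05 s.
BDP = R × t_prop = 140000000 × 5.66667e-05 = 7933.33 bits.

7933 bits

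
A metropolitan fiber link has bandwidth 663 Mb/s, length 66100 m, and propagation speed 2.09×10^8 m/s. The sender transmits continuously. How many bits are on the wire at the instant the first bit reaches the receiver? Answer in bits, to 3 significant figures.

Propagation delay = 66100 / 209000000 = 0.000316268 s.
BDP = R × t_prop = 663000000 × 0.000316268 = 209686 bits.

210000 bits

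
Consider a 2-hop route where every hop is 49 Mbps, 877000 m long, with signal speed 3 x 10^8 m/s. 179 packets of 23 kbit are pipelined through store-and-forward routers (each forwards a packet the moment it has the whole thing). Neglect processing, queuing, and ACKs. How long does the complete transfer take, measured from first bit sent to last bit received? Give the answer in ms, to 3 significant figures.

90.3 ms

Per-hop transmission t_tx = L/R = 23000/49000000 = 0.469388 ms.
Per-hop propagation t_prop = 877000/300000000 = 2.92333 ms.
Pipeline fill: first packet needs 2·t_tx to clear all hops; remaining 178 packets each add one t_tx.
Total = (2+179-1)·t_tx + 2·t_prop = 180·0.469388 + 2·2.92333 = 90.3 ms.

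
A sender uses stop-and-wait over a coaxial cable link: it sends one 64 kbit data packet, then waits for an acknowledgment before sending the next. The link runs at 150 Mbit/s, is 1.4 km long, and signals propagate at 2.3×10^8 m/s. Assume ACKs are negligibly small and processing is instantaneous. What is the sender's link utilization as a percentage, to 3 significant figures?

97.2 %

t_tx = L/R = 64000/150000000 = 0.000426667 s.
t_prop = 1400/2.3e+08 = 6.08696e-06 s; RTT = 1.21739e-05 s.
Cycle = t_tx + RTT = 0.000438841 s.
Utilization = t_tx / cycle = 0.000426667/0.000438841 = 97.2 %.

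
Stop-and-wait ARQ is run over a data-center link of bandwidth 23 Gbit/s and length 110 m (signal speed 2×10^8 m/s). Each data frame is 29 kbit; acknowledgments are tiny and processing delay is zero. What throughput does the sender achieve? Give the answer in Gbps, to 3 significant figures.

t_tx = L/R = 29000/23000000000 = 1.26087e-06 s.
t_prop = 110/200000000 = 5.5e-07 s; RTT = 1.1e-06 s.
Cycle = t_tx + RTT = 2.36087e-06 s.
Throughput = L / cycle = 29000 / 2.36087e-06 = 12.3 Gbps.

12.3 Gbps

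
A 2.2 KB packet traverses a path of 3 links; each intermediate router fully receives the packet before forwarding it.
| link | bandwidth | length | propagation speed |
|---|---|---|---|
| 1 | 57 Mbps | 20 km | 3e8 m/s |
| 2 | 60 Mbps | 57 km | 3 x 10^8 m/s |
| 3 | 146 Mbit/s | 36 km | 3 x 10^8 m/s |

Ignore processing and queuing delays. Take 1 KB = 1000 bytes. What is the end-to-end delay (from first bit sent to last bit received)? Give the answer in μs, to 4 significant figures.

L = 17600 bits.
Transmission delays (L/R per hop): 308.772, 293.333, 120.548 μs; sum = 722.653 μs.
Propagation delays (d/s per hop): 66.6667, 190, 120 μs; sum = 376.667 μs.
End-to-end = 1099 μs.

1099 μs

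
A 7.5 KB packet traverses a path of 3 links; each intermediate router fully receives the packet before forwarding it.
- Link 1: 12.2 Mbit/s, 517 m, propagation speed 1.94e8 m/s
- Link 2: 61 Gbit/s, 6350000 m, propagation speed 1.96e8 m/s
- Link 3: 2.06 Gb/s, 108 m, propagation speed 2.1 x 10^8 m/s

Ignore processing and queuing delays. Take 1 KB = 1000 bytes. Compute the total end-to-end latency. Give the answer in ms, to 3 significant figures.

37.3 ms

L = 60000 bits.
Transmission delays (L/R per hop): 4.91803, 0.000983607, 0.0291262 ms; sum = 4.94814 ms.
Propagation delays (d/s per hop): 0.00266495, 32.398, 0.000514286 ms; sum = 32.4011 ms.
End-to-end = 37.3 ms.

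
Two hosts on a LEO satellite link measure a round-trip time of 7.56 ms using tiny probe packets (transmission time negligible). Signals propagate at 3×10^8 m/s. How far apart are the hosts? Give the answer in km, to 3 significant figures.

1130 km

One-way propagation = RTT/2 = 3.78 ms.
d = s × t = 300000000 × 0.00378 = 1130 km.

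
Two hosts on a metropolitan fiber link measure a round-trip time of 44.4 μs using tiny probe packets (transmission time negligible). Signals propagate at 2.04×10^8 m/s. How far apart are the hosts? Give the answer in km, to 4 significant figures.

One-way propagation = RTT/2 = 22.2 μs.
d = s × t = 204000000 × 2.22e-05 = 4.529 km.

4.529 km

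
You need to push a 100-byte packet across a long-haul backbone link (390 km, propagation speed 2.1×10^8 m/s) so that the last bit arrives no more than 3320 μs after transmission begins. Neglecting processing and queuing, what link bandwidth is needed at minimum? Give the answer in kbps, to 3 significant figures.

547 kbps

L = 800 bits.
Propagation delay = 390000 / 210000000 = 1857.14 μs.
Transmission budget = 3320 − 1857.14 = 1462.86 μs.
R ≥ L / t_tx = 800 bits / 0.00146286 s = 547 kbps.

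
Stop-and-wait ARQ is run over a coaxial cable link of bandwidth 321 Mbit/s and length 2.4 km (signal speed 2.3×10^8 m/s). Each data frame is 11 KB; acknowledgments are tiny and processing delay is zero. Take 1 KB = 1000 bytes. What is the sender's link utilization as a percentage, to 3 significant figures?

t_tx = L/R = 88000/321000000 = 0.000274143 s.
t_prop = 2400/2.3e+08 = 1.04348e-05 s; RTT = 2.08696e-05 s.
Cycle = t_tx + RTT = 0.000295013 s.
Utilization = t_tx / cycle = 0.000274143/0.000295013 = 92.9 %.

92.9 %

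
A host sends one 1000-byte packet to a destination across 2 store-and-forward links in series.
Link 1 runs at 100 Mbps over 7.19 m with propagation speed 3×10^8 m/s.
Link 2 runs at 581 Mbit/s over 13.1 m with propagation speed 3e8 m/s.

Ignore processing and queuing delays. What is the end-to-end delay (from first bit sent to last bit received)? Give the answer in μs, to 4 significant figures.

L = 1000 × 8 = 8000 bits.
Transmission delays (L/R per hop): 80, 13.7694 μs; sum = 93.7694 μs.
Propagation delays (d/s per hop): 0.0239667, 0.0436667 μs; sum = 0.0676333 μs.
End-to-end = 93.84 μs.

93.84 μs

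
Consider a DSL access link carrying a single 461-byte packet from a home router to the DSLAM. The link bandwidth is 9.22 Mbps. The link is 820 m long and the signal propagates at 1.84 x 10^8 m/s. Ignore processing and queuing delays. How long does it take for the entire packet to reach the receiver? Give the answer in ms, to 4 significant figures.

L = 461 × 8 = 3688 bits.
Transmission delay = L/R = 3688 / 9220000 = 0.4 ms.
Propagation delay = d/s = 820 m / 184000000 m/s = 0.00445652 ms.
Total = 0.4045 ms.

0.4045 ms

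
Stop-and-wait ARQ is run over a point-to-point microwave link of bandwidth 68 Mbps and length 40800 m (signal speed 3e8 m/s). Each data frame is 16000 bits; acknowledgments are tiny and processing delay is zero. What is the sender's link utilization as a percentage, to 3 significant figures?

46.4 %

t_tx = L/R = 16000/68000000 = 0.000235294 s.
t_prop = 40800/300000000 = 0.000136 s; RTT = 0.000272 s.
Cycle = t_tx + RTT = 0.000507294 s.
Utilization = t_tx / cycle = 0.000235294/0.000507294 = 46.4 %.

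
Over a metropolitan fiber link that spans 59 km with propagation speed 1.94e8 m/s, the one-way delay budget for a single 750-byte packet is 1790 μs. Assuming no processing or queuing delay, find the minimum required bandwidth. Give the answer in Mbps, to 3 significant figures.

4.04 Mbps

L = 6000 bits.
Propagation delay = 59000 / 194000000 = 304.124 μs.
Transmission budget = 1790 − 304.124 = 1485.88 μs.
R ≥ L / t_tx = 6000 bits / 0.00148588 s = 4.04 Mbps.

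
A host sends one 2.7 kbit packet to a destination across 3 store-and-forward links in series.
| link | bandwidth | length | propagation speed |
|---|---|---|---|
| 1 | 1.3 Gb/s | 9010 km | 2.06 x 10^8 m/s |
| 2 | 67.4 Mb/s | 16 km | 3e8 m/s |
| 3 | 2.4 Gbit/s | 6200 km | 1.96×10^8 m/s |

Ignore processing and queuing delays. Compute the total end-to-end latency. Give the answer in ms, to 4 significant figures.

75.47 ms

L = 2700 bits.
Transmission delays (L/R per hop): 0.00207692, 0.0400593, 0.001125 ms; sum = 0.0432613 ms.
Propagation delays (d/s per hop): 43.7379, 0.0533333, 31.6327 ms; sum = 75.4239 ms.
End-to-end = 75.47 ms.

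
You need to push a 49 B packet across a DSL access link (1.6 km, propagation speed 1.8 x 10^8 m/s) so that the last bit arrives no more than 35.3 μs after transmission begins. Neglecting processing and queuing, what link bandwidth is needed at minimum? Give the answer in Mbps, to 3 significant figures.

L = 392 bits.
Propagation delay = 1600 / 180000000 = 8.88889 μs.
Transmission budget = 35.3 − 8.88889 = 26.4111 μs.
R ≥ L / t_tx = 392 bits / 2.64111e-05 s = 14.8 Mbps.

14.8 Mbps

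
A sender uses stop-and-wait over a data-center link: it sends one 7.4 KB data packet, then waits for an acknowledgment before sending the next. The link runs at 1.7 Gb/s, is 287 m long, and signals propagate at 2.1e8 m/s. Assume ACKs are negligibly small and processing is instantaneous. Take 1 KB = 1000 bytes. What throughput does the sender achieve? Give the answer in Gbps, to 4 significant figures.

t_tx = L/R = 59200/1700000000 = 3.48235e-05 s.
t_prop = 287/210000000 = 1.36667e-06 s; RTT = 2.73333e-06 s.
Cycle = t_tx + RTT = 3.75569e-05 s.
Throughput = L / cycle = 59200 / 3.75569e-05 = 1.576 Gbps.

1.576 Gbps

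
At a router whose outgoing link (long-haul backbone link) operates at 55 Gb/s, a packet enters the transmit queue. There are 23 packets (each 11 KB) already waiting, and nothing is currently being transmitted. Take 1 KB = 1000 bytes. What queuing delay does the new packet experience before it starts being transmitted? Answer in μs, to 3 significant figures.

Each queued packet: L/R = 88000/55000000000 = 1.6 μs.
23 queued → 36.8 μs.
Queuing delay = 36.8 μs.

36.8 μs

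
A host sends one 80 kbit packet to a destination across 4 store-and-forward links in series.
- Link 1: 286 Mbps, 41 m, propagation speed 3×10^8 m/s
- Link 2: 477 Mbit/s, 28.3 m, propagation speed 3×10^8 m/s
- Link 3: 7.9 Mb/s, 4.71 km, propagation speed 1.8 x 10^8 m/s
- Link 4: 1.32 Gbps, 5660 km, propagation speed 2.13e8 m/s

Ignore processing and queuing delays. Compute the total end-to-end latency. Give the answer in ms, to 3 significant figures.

L = 80000 bits.
Transmission delays (L/R per hop): 0.27972, 0.167715, 10.1266, 0.0606061 ms; sum = 10.6346 ms.
Propagation delays (d/s per hop): 0.000136667, 9.43333e-05, 0.0261667, 26.5728 ms; sum = 26.5992 ms.
End-to-end = 37.2 ms.

37.2 ms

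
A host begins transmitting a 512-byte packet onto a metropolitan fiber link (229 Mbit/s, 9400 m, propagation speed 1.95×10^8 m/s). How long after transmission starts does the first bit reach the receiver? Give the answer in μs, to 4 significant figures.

First bit experiences only propagation delay: d/s = 9400/195000000 = 48.21 μs.

48.21 μs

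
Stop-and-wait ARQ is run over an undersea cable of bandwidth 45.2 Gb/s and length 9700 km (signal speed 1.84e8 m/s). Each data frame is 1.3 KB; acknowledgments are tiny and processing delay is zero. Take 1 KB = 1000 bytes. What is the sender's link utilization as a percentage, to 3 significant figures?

0.000218 %

t_tx = L/R = 10400/45200000000 = 2.30088e-07 s.
t_prop = 9700000/184000000 = 0.0527174 s; RTT = 0.105435 s.
Cycle = t_tx + RTT = 0.105435 s.
Utilization = t_tx / cycle = 2.30088e-07/0.105435 = 0.000218 %.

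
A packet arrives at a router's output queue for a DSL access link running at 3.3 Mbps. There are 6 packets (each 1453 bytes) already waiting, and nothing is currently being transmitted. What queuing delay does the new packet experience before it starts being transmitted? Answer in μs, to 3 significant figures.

Each queued packet: L/R = 11624/3300000 = 3522.42 μs.
6 queued → 21134.5 μs.
Queuing delay = 21100 μs.

21100 μs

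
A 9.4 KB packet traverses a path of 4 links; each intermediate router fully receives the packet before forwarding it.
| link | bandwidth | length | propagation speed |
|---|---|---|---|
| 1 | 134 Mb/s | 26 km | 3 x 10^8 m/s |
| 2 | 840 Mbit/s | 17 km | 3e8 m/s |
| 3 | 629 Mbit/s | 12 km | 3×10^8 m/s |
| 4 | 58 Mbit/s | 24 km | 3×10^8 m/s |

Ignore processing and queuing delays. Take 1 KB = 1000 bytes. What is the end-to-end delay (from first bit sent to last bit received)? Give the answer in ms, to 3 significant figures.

L = 75200 bits.
Transmission delays (L/R per hop): 0.561194, 0.0895238, 0.119555, 1.29655 ms; sum = 2.06682 ms.
Propagation delays (d/s per hop): 0.0866667, 0.0566667, 0.04, 0.08 ms; sum = 0.263333 ms.
End-to-end = 2.33 ms.

2.33 ms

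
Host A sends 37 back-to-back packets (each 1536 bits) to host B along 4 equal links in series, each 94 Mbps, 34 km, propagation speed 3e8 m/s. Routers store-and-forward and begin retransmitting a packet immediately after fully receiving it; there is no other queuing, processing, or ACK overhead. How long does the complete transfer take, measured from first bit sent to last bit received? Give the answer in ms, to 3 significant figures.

Per-hop transmission t_tx = L/R = 1536/94000000 = 0.0163404 ms.
Per-hop propagation t_prop = 34000/300000000 = 0.113333 ms.
Pipeline fill: first packet needs 4·t_tx to clear all hops; remaining 36 packets each add one t_tx.
Total = (4+37-1)·t_tx + 4·t_prop = 40·0.0163404 + 4·0.113333 = 1.11 ms.

1.11 ms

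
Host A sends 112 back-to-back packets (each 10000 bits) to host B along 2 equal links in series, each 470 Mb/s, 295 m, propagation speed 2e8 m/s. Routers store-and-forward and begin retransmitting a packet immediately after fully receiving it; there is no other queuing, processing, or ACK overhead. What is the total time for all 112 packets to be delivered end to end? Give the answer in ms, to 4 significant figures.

2.407 ms

Per-hop transmission t_tx = L/R = 10000/470000000 = 0.0212766 ms.
Per-hop propagation t_prop = 295/200000000 = 0.001475 ms.
Pipeline fill: first packet needs 2·t_tx to clear all hops; remaining 111 packets each add one t_tx.
Total = (2+112-1)·t_tx + 2·t_prop = 113·0.0212766 + 2·0.001475 = 2.407 ms.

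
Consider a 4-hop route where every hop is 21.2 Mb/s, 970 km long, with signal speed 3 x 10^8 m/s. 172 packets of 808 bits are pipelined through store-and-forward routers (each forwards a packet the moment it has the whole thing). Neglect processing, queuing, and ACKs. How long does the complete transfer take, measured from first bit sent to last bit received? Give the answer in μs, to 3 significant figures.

19600 μs

Per-hop transmission t_tx = L/R = 808/21200000 = 38.1132 μs.
Per-hop propagation t_prop = 970000/300000000 = 3233.33 μs.
Pipeline fill: first packet needs 4·t_tx to clear all hops; remaining 171 packets each add one t_tx.
Total = (4+172-1)·t_tx + 4·t_prop = 175·38.1132 + 4·3233.33 = 19600 μs.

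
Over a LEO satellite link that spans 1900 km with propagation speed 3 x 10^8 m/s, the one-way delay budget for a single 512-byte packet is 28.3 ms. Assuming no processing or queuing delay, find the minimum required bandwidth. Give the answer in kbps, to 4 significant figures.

L = 4096 bits.
Propagation delay = 1900000 / 300000000 = 6.33333 ms.
Transmission budget = 28.3 − 6.33333 = 21.9667 ms.
R ≥ L / t_tx = 4096 bits / 0.0219667 s = 186.5 kbps.

186.5 kbps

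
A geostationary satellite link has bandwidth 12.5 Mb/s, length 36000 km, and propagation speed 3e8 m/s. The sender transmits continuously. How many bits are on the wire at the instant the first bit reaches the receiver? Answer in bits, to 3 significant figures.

1500000 bits

Propagation delay = 36000000 / 300000000 = 0.12 s.
BDP = R × t_prop = 12500000 × 0.12 = 1500000 bits.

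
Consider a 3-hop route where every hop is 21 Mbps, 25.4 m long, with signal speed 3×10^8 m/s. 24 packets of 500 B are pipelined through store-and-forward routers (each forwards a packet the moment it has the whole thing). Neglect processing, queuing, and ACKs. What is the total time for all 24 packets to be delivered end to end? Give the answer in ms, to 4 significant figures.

Per-hop transmission t_tx = L/R = 4000/21000000 = 0.190476 ms.
Per-hop propagation t_prop = 25.4/300000000 = 8.46667e-05 ms.
Pipeline fill: first packet needs 3·t_tx to clear all hops; remaining 23 packets each add one t_tx.
Total = (3+24-1)·t_tx + 3·t_prop = 26·0.190476 + 3·8.46667e-05 = 4.953 ms.

4.953 ms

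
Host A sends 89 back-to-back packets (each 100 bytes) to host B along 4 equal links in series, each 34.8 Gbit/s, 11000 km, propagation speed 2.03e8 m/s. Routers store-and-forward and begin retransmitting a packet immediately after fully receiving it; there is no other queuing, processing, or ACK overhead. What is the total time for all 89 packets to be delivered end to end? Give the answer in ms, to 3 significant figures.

217 ms

Per-hop transmission t_tx = L/R = 800/34800000000 = 2.29885e-05 ms.
Per-hop propagation t_prop = 11000000/2.03e+08 = 54.1872 ms.
Pipeline fill: first packet needs 4·t_tx to clear all hops; remaining 88 packets each add one t_tx.
Total = (4+89-1)·t_tx + 4·t_prop = 92·2.29885e-05 + 4·54.1872 = 217 ms.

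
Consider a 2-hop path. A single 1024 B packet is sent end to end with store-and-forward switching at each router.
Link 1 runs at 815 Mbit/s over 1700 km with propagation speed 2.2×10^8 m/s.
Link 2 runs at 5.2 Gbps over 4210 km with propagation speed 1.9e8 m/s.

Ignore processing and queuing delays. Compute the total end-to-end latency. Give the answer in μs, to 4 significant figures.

29900 μs

L = 1024 × 8 = 8192 bits.
Transmission delays (L/R per hop): 10.0515, 1.57538 μs; sum = 11.6269 μs.
Propagation delays (d/s per hop): 7727.27, 22157.9 μs; sum = 29885.2 μs.
End-to-end = 29900 μs.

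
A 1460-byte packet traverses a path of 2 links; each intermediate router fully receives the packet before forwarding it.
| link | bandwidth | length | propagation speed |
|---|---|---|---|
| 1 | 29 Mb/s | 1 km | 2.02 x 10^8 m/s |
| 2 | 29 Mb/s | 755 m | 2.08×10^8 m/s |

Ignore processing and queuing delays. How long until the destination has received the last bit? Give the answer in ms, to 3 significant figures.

L = 1460 × 8 = 11680 bits.
Transmission delay per hop = L/R = 11680/29000000 = 0.402759 ms; 2 hops → 0.805517 ms.
Propagation delays (d/s per hop): 0.0049505, 0.00362981 ms; sum = 0.0085803 ms.
End-to-end = 0.814 ms.

0.814 ms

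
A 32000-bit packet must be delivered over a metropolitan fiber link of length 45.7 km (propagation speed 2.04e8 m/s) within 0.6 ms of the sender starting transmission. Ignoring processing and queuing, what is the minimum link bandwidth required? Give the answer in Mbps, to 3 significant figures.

85.1 Mbps

Propagation delay = 45700 / 204000000 = 0.22402 ms.
Transmission budget = 0.6 − 0.22402 = 0.37598 ms.
R ≥ L / t_tx = 32000 bits / 0.00037598 s = 85.1 Mbps.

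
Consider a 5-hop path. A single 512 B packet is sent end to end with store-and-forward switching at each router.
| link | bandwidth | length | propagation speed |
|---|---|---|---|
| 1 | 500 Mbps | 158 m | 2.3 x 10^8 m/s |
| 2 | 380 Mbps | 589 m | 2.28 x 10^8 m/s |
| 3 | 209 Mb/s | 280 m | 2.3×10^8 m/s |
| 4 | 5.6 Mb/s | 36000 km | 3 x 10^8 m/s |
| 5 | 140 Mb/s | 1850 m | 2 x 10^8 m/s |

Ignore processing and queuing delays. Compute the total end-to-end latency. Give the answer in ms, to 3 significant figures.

L = 512 × 8 = 4096 bits.
Transmission delays (L/R per hop): 0.008192, 0.0107789, 0.0195981, 0.731429, 0.0292571 ms; sum = 0.799255 ms.
Propagation delays (d/s per hop): 0.000686957, 0.00258333, 0.00121739, 120, 0.00925 ms; sum = 120.014 ms.
End-to-end = 121 ms.

121 ms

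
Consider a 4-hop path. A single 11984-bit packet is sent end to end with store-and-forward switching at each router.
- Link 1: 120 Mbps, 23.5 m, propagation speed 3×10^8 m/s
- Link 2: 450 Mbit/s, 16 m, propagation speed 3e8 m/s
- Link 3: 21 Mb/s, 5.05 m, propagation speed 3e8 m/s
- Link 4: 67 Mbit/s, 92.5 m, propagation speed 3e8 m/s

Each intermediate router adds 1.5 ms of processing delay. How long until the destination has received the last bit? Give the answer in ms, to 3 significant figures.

Transmission delays (L/R per hop): 0.0998667, 0.0266311, 0.570667, 0.178866 ms; sum = 0.87603 ms.
Propagation delays (d/s per hop): 7.83333e-05, 5.33333e-05, 1.68333e-05, 0.000308333 ms; sum = 0.000456833 ms.
Processing at 3 router(s): 3 × 1.5 ms = 4.5 ms.
End-to-end = 5.38 ms.

5.38 ms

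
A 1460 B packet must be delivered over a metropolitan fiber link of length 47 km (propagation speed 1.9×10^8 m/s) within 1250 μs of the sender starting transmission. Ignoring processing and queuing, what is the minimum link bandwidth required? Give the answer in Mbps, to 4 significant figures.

L = 11680 bits.
Propagation delay = 47000 / 190000000 = 247.368 μs.
Transmission budget = 1250 − 247.368 = 1002.63 μs.
R ≥ L / t_tx = 11680 bits / 0.00100263 s = 11.65 Mbps.

11.65 Mbps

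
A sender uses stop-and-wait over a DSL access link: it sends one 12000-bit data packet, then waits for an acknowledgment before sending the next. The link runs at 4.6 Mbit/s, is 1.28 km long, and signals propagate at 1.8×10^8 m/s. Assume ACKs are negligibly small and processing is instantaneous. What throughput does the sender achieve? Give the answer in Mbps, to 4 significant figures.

4.575 Mbps

t_tx = L/R = 12000/4600000 = 0.0026087 s.
t_prop = 1280/180000000 = 7.11111e-06 s; RTT = 1.42222e-05 s.
Cycle = t_tx + RTT = 0.00262292 s.
Throughput = L / cycle = 12000 / 0.00262292 = 4.575 Mbps.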